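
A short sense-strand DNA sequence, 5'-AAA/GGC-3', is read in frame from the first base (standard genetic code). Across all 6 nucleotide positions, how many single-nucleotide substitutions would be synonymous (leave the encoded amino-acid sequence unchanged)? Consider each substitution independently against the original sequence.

Codon 1 (AAA, Lys): 1 synonymous substitution.
Codon 2 (GGC, Gly): 3 synonymous substitutions.
Total: 1 + 3 = 4.

4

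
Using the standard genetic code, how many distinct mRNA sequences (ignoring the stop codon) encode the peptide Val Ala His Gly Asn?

Val: 4 codons.
Ala: 4 codons.
His: 2 codons.
Gly: 4 codons.
Asn: 2 codons.
4 × 4 × 2 × 4 × 2 = 256.

256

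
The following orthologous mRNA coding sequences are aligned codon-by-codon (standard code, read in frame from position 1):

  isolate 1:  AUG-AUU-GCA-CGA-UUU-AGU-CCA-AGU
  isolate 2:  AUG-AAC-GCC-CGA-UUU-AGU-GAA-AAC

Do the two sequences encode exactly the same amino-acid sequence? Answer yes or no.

Codon 1: AUG Met / AUG Met — identical.
Codon 2: AUU Ile / AAC Asn — nonsynonymous.
Codon 3: GCA Ala / GCC Ala — synonymous.
Codon 4: CGA Arg / CGA Arg — identical.
Codon 5: UUU Phe / UUU Phe — identical.
Codon 6: AGU Ser / AGU Ser — identical.
Codon 7: CCA Pro / GAA Glu — nonsynonymous.
Codon 8: AGU Ser / AAC Asn — nonsynonymous.
Nonsynonymous differences: 3 → different protein.

no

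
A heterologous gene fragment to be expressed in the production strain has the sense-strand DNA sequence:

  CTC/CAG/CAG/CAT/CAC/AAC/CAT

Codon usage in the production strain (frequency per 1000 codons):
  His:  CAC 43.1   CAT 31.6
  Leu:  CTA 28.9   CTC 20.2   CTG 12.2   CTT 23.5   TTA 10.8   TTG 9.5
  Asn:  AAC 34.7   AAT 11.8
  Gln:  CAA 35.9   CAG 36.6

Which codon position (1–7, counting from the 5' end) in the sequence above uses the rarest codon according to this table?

1

Codon 1 CTC (Leu): 20.2 per 1000.
Codon 2 CAG (Gln): 36.6 per 1000.
Codon 3 CAG (Gln): 36.6 per 1000.
Codon 4 CAT (His): 31.6 per 1000.
Codon 5 CAC (His): 43.1 per 1000.
Codon 6 AAC (Asn): 34.7 per 1000.
Codon 7 CAT (His): 31.6 per 1000.
Lowest frequency is 20.2 at codon 1.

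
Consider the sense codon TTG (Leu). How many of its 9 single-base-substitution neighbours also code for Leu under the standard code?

2

Position 1: CTG → 1 synonymous.
Position 2: none → 0 synonymous.
Position 3: TTA → 1 synonymous.
Total: 1 + 0 + 1 = 2.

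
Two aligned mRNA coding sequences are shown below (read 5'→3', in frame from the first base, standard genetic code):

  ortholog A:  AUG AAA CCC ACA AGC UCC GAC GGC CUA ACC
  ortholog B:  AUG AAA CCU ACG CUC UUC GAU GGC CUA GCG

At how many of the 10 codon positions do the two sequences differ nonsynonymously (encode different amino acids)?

Codon 1: AUG Met / AUG Met — identical.
Codon 2: AAA Lys / AAA Lys — identical.
Codon 3: CCC Pro / CCU Pro — synonymous.
Codon 4: ACA Thr / ACG Thr — synonymous.
Codon 5: AGC Ser / CUC Leu — nonsynonymous.
Codon 6: UCC Ser / UUC Phe — nonsynonymous.
Codon 7: GAC Asp / GAU Asp — synonymous.
Codon 8: GGC Gly / GGC Gly — identical.
Codon 9: CUA Leu / CUA Leu — identical.
Codon 10: ACC Thr / GCG Ala — nonsynonymous.
Nonsynonymous differences: 3.

3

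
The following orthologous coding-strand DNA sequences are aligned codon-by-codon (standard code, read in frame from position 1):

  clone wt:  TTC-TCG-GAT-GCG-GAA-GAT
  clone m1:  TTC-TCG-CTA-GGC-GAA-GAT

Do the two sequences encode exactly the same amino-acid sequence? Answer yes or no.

Codon 1: TTC Phe / TTC Phe — identical.
Codon 2: TCG Ser / TCG Ser — identical.
Codon 3: GAT Asp / CTA Leu — nonsynonymous.
Codon 4: GCG Ala / GGC Gly — nonsynonymous.
Codon 5: GAA Glu / GAA Glu — identical.
Codon 6: GAT Asp / GAT Asp — identical.
Nonsynonymous differences: 2 → different protein.

no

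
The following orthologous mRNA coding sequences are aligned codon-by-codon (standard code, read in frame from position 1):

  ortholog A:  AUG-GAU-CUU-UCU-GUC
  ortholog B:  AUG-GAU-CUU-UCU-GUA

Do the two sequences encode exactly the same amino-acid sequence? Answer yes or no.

Codon 1: AUG Met / AUG Met — identical.
Codon 2: GAU Asp / GAU Asp — identical.
Codon 3: CUU Leu / CUU Leu — identical.
Codon 4: UCU Ser / UCU Ser — identical.
Codon 5: GUC Val / GUA Val — synonymous.
Nonsynonymous differences: 0 → same protein.

yes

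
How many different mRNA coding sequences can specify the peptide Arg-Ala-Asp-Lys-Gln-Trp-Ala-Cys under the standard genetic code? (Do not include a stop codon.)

1536

Arg: 6 codons.
Ala: 4 codons.
Asp: 2 codons.
Lys: 2 codons.
Gln: 2 codons.
Trp: 1 codon.
Ala: 4 codons.
Cys: 2 codons.
6 × 4 × 2 × 2 × 2 × 1 × 4 × 2 = 1536.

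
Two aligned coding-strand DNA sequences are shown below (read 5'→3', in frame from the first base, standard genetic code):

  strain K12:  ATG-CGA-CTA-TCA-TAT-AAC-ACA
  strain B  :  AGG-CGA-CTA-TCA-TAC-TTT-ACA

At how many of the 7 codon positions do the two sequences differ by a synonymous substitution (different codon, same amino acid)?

1

Codon 1: ATG Met / AGG Arg — nonsynonymous.
Codon 2: CGA Arg / CGA Arg — identical.
Codon 3: CTA Leu / CTA Leu — identical.
Codon 4: TCA Ser / TCA Ser — identical.
Codon 5: TAT Tyr / TAC Tyr — synonymous.
Codon 6: AAC Asn / TTT Phe — nonsynonymous.
Codon 7: ACA Thr / ACA Thr — identical.
Synonymous differences: 1.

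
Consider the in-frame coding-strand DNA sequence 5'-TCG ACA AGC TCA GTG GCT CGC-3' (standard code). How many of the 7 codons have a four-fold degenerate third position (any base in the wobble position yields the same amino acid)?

6

Codon 1 TCG (Ser): third position 4-fold.
Codon 2 ACA (Thr): third position 4-fold.
Codon 3 AGC (Ser): third position 2-fold.
Codon 4 TCA (Ser): third position 4-fold.
Codon 5 GTG (Val): third position 4-fold.
Codon 6 GCT (Ala): third position 4-fold.
Codon 7 CGC (Arg): third position 4-fold.
Four-fold degenerate third positions: 6.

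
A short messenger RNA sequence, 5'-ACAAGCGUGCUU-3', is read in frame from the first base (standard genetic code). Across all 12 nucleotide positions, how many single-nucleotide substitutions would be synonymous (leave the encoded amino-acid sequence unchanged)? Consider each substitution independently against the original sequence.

10

Codon 1 (ACA, Thr): 3 synonymous substitutions.
Codon 2 (AGC, Ser): 1 synonymous substitution.
Codon 3 (GUG, Val): 3 synonymous substitutions.
Codon 4 (CUU, Leu): 3 synonymous substitutions.
Total: 3 + 1 + 3 + 3 = 10.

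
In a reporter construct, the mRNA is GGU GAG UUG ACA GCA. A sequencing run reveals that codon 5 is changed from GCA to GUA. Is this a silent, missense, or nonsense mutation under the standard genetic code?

Position 14 falls in codon 5: GCA → Ala.
After the substitution the codon is GUA → Val.
Ala ≠ Val, so this is a missense mutation.

missense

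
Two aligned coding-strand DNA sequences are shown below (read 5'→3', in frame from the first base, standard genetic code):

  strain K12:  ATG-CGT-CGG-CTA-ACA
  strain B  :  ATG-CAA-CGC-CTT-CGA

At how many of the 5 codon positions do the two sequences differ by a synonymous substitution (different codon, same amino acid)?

2

Codon 1: ATG Met / ATG Met — identical.
Codon 2: CGT Arg / CAA Gln — nonsynonymous.
Codon 3: CGG Arg / CGC Arg — synonymous.
Codon 4: CTA Leu / CTT Leu — synonymous.
Codon 5: ACA Thr / CGA Arg — nonsynonymous.
Synonymous differences: 2.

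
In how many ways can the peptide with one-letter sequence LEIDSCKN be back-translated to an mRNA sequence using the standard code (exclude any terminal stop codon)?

3456

Leu: 6 codons.
Glu: 2 codons.
Ile: 3 codons.
Asp: 2 codons.
Ser: 6 codons.
Cys: 2 codons.
Lys: 2 codons.
Asn: 2 codons.
6 × 2 × 3 × 2 × 6 × 2 × 2 × 2 = 3456.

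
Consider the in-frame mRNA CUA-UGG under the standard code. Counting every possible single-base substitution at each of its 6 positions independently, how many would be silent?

Codon 1 (CUA, Leu): 4 synonymous substitutions.
Codon 2 (UGG, Trp): 0 synonymous substitutions.
Total: 4 + 0 = 4.

4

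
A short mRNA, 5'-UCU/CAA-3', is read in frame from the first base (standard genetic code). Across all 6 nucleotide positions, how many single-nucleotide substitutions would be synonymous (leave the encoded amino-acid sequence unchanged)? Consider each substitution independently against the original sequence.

Codon 1 (UCU, Ser): 3 synonymous substitutions.
Codon 2 (CAA, Gln): 1 synonymous substitution.
Total: 3 + 1 = 4.

4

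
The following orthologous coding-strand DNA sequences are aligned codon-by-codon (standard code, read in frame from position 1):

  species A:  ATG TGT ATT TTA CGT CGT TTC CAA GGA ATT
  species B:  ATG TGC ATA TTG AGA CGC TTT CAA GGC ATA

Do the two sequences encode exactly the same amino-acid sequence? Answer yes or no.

yes

Codon 1: ATG Met / ATG Met — identical.
Codon 2: TGT Cys / TGC Cys — synonymous.
Codon 3: ATT Ile / ATA Ile — synonymous.
Codon 4: TTA Leu / TTG Leu — synonymous.
Codon 5: CGT Arg / AGA Arg — synonymous.
Codon 6: CGT Arg / CGC Arg — synonymous.
Codon 7: TTC Phe / TTT Phe — synonymous.
Codon 8: CAA Gln / CAA Gln — identical.
Codon 9: GGA Gly / GGC Gly — synonymous.
Codon 10: ATT Ile / ATA Ile — synonymous.
Nonsynonymous differences: 0 → same protein.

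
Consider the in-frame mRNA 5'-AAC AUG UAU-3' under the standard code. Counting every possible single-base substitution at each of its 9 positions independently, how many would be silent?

Codon 1 (AAC, Asn): 1 synonymous substitution.
Codon 2 (AUG, Met): 0 synonymous substitutions.
Codon 3 (UAU, Tyr): 1 synonymous substitution.
Total: 1 + 0 + 1 = 2.

2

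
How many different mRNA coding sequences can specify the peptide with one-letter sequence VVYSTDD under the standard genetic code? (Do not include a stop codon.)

3072

Val: 4 codons.
Val: 4 codons.
Tyr: 2 codons.
Ser: 6 codons.
Thr: 4 codons.
Asp: 2 codons.
Asp: 2 codons.
4 × 4 × 2 × 6 × 4 × 2 × 2 = 3072.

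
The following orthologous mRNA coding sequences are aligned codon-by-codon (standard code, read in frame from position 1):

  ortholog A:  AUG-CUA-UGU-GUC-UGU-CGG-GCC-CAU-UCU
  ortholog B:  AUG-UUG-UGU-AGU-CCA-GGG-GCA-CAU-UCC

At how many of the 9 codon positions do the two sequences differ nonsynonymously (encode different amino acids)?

3

Codon 1: AUG Met / AUG Met — identical.
Codon 2: CUA Leu / UUG Leu — synonymous.
Codon 3: UGU Cys / UGU Cys — identical.
Codon 4: GUC Val / AGU Ser — nonsynonymous.
Codon 5: UGU Cys / CCA Pro — nonsynonymous.
Codon 6: CGG Arg / GGG Gly — nonsynonymous.
Codon 7: GCC Ala / GCA Ala — synonymous.
Codon 8: CAU His / CAU His — identical.
Codon 9: UCU Ser / UCC Ser — synonymous.
Nonsynonymous differences: 3.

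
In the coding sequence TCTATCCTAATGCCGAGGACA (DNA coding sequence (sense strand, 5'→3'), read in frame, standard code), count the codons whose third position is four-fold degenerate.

Codon 1 TCT (Ser): third position 4-fold.
Codon 2 ATC (Ile): third position 3-fold.
Codon 3 CTA (Leu): third position 4-fold.
Codon 4 ATG (Met): third position 1-fold.
Codon 5 CCG (Pro): third position 4-fold.
Codon 6 AGG (Arg): third position 2-fold.
Codon 7 ACA (Thr): third position 4-fold.
Four-fold degenerate third positions: 4.

4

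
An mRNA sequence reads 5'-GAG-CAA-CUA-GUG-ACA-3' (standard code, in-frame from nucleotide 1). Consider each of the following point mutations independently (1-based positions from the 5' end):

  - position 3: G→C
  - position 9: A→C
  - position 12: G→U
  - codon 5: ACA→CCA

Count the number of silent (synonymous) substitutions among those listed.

2

Codon 1: GAG (Glu) → GAC (Asp) — missense.
Codon 3: CUA (Leu) → CUC (Leu) — synonymous.
Codon 4: GUG (Val) → GUU (Val) — synonymous.
Codon 5: ACA (Thr) → CCA (Pro) — missense.
Synonymous: 2 of 4.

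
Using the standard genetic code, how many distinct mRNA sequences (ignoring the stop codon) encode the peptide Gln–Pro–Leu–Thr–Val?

768

Gln: 2 codons.
Pro: 4 codons.
Leu: 6 codons.
Thr: 4 codons.
Val: 4 codons.
2 × 4 × 6 × 4 × 4 = 768.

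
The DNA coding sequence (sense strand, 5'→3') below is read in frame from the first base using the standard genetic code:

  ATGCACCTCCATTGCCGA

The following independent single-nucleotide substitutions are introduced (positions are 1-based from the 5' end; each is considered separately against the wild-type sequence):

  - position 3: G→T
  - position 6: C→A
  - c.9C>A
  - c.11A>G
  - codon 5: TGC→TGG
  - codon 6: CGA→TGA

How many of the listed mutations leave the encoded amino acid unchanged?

Codon 1: ATG (Met) → ATT (Ile) — missense.
Codon 2: CAC (His) → CAA (Gln) — missense.
Codon 3: CTC (Leu) → CTA (Leu) — synonymous.
Codon 4: CAT (His) → CGT (Arg) — missense.
Codon 5: TGC (Cys) → TGG (Trp) — missense.
Codon 6: CGA (Arg) → TGA (Stop) — nonsense.
Synonymous: 1 of 6.

1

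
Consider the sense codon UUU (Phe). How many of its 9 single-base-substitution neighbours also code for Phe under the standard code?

1

Position 1: none → 0 synonymous.
Position 2: none → 0 synonymous.
Position 3: UUC → 1 synonymous.
Total: 0 + 0 + 1 = 1.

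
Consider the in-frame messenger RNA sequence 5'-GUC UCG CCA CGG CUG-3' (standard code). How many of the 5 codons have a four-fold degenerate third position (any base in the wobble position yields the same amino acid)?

Codon 1 GUC (Val): third position 4-fold.
Codon 2 UCG (Ser): third position 4-fold.
Codon 3 CCA (Pro): third position 4-fold.
Codon 4 CGG (Arg): third position 4-fold.
Codon 5 CUG (Leu): third position 4-fold.
Four-fold degenerate third positions: 5.

5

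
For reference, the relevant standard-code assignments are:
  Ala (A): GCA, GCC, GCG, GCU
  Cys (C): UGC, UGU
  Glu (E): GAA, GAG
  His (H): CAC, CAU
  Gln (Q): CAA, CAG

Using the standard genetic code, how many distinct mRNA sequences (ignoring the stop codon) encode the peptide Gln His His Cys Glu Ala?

Gln: 2 codons.
His: 2 codons.
His: 2 codons.
Cys: 2 codons.
Glu: 2 codons.
Ala: 4 codons.
2 × 2 × 2 × 2 × 2 × 4 = 128.

128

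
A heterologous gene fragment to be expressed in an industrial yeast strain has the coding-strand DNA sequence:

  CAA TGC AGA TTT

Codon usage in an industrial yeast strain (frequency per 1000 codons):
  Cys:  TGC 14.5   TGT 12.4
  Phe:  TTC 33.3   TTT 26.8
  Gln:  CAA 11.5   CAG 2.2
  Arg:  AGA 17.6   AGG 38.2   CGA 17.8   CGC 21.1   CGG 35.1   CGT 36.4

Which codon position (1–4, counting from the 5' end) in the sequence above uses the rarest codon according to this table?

Codon 1 CAA (Gln): 11.5 per 1000.
Codon 2 TGC (Cys): 14.5 per 1000.
Codon 3 AGA (Arg): 17.6 per 1000.
Codon 4 TTT (Phe): 26.8 per 1000.
Lowest frequency is 11.5 at codon 1.

1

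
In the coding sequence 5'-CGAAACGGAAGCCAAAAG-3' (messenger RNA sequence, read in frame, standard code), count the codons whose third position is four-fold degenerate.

Codon 1 CGA (Arg): third position 4-fold.
Codon 2 AAC (Asn): third position 2-fold.
Codon 3 GGA (Gly): third position 4-fold.
Codon 4 AGC (Ser): third position 2-fold.
Codon 5 CAA (Gln): third position 2-fold.
Codon 6 AAG (Lys): third position 2-fold.
Four-fold degenerate third positions: 2.

2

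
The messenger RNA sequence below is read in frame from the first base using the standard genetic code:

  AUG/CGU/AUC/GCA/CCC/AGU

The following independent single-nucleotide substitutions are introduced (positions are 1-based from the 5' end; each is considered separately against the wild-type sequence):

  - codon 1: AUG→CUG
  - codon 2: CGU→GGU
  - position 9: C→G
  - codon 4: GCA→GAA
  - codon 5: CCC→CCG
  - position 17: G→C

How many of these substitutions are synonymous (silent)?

Codon 1: AUG (Met) → CUG (Leu) — missense.
Codon 2: CGU (Arg) → GGU (Gly) — missense.
Codon 3: AUC (Ile) → AUG (Met) — missense.
Codon 4: GCA (Ala) → GAA (Glu) — missense.
Codon 5: CCC (Pro) → CCG (Pro) — synonymous.
Codon 6: AGU (Ser) → ACU (Thr) — missense.
Synonymous: 1 of 6.

1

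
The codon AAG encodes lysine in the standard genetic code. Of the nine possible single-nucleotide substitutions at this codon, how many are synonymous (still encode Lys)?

1

Position 1: none → 0 synonymous.
Position 2: none → 0 synonymous.
Position 3: AAA → 1 synonymous.
Total: 0 + 0 + 1 = 1.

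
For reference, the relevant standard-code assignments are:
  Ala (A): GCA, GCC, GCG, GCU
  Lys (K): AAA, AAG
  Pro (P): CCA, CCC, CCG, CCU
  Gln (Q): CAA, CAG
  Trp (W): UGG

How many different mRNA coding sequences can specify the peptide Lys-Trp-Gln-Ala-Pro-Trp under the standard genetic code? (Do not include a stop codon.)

Lys: 2 codons.
Trp: 1 codon.
Gln: 2 codons.
Ala: 4 codons.
Pro: 4 codons.
Trp: 1 codon.
2 × 1 × 2 × 4 × 4 × 1 = 64.

64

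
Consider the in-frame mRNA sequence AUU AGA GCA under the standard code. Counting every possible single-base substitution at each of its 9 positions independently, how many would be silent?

Codon 1 (AUU, Ile): 2 synonymous substitutions.
Codon 2 (AGA, Arg): 2 synonymous substitutions.
Codon 3 (GCA, Ala): 3 synonymous substitutions.
Total: 2 + 2 + 3 = 7.

7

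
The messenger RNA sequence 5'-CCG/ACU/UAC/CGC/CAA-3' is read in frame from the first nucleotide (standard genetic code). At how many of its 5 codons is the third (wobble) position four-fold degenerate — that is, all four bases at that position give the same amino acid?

3

Codon 1 CCG (Pro): third position 4-fold.
Codon 2 ACU (Thr): third position 4-fold.
Codon 3 UAC (Tyr): third position 2-fold.
Codon 4 CGC (Arg): third position 4-fold.
Codon 5 CAA (Gln): third position 2-fold.
Four-fold degenerate third positions: 3.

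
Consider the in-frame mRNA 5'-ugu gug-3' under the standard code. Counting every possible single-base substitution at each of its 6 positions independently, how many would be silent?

Codon 1 (UGU, Cys): 1 synonymous substitution.
Codon 2 (GUG, Val): 3 synonymous substitutions.
Total: 1 + 3 = 4.

4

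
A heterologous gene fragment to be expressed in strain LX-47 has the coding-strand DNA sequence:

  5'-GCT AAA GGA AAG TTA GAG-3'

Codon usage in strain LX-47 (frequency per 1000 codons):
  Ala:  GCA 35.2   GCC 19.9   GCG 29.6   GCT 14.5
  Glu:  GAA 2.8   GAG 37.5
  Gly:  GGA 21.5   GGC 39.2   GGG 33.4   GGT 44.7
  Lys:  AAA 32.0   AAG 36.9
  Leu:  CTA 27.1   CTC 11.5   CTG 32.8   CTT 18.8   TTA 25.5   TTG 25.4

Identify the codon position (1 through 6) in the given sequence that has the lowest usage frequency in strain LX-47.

1

Codon 1 GCT (Ala): 14.5 per 1000.
Codon 2 AAA (Lys): 32.0 per 1000.
Codon 3 GGA (Gly): 21.5 per 1000.
Codon 4 AAG (Lys): 36.9 per 1000.
Codon 5 TTA (Leu): 25.5 per 1000.
Codon 6 GAG (Glu): 37.5 per 1000.
Lowest frequency is 14.5 at codon 1.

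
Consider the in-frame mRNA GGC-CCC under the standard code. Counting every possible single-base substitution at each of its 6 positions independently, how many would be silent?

6

Codon 1 (GGC, Gly): 3 synonymous substitutions.
Codon 2 (CCC, Pro): 3 synonymous substitutions.
Total: 3 + 3 = 6.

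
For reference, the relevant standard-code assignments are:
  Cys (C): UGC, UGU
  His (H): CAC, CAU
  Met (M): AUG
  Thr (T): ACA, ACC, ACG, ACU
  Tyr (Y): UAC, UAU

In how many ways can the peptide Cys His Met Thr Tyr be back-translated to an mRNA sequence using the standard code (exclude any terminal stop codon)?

Cys: 2 codons.
His: 2 codons.
Met: 1 codon.
Thr: 4 codons.
Tyr: 2 codons.
2 × 2 × 1 × 4 × 2 = 32.

32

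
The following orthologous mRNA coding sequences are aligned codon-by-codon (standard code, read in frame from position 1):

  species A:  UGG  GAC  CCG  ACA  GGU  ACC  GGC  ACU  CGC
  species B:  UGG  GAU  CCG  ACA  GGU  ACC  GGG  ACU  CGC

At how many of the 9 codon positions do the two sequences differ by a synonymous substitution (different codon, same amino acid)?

Codon 1: UGG Trp / UGG Trp — identical.
Codon 2: GAC Asp / GAU Asp — synonymous.
Codon 3: CCG Pro / CCG Pro — identical.
Codon 4: ACA Thr / ACA Thr — identical.
Codon 5: GGU Gly / GGU Gly — identical.
Codon 6: ACC Thr / ACC Thr — identical.
Codon 7: GGC Gly / GGG Gly — synonymous.
Codon 8: ACU Thr / ACU Thr — identical.
Codon 9: CGC Arg / CGC Arg — identical.
Synonymous differences: 2.

2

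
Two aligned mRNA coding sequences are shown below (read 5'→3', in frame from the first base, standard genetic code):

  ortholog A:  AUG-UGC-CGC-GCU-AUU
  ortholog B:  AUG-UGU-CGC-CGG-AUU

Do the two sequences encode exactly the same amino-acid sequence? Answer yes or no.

no

Codon 1: AUG Met / AUG Met — identical.
Codon 2: UGC Cys / UGU Cys — synonymous.
Codon 3: CGC Arg / CGC Arg — identical.
Codon 4: GCU Ala / CGG Arg — nonsynonymous.
Codon 5: AUU Ile / AUU Ile — identical.
Nonsynonymous differences: 1 → different protein.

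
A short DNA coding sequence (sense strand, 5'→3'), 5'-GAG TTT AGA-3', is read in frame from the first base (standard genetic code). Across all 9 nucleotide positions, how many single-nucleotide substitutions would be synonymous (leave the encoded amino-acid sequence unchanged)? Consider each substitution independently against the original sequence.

Codon 1 (GAG, Glu): 1 synonymous substitution.
Codon 2 (TTT, Phe): 1 synonymous substitution.
Codon 3 (AGA, Arg): 2 synonymous substitutions.
Total: 1 + 1 + 2 = 4.

4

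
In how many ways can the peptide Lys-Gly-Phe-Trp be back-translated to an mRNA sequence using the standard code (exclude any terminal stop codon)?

16

Lys: 2 codons.
Gly: 4 codons.
Phe: 2 codons.
Trp: 1 codon.
2 × 4 × 2 × 1 = 16.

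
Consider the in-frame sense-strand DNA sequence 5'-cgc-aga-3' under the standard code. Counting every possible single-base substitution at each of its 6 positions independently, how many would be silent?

5

Codon 1 (CGC, Arg): 3 synonymous substitutions.
Codon 2 (AGA, Arg): 2 synonymous substitutions.
Total: 3 + 2 = 5.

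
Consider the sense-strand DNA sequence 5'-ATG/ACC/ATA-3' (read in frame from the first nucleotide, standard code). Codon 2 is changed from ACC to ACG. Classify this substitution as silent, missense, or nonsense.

Position 6 falls in codon 2: ACC → Thr.
After the substitution the codon is ACG → Thr.
Both encode Thr, so the change is synonymous.

silent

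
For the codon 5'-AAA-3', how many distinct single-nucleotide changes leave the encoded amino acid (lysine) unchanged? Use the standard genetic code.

Position 1: none → 0 synonymous.
Position 2: none → 0 synonymous.
Position 3: AAG → 1 synonymous.
Total: 0 + 0 + 1 = 1.

1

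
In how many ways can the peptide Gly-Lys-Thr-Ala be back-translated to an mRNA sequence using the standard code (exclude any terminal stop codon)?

Gly: 4 codons.
Lys: 2 codons.
Thr: 4 codons.
Ala: 4 codons.
4 × 2 × 4 × 4 = 128.

128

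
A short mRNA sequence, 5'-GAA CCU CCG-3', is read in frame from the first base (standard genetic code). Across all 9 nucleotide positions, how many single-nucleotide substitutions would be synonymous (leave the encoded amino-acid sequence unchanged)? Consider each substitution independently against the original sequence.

7

Codon 1 (GAA, Glu): 1 synonymous substitution.
Codon 2 (CCU, Pro): 3 synonymous substitutions.
Codon 3 (CCG, Pro): 3 synonymous substitutions.
Total: 1 + 3 + 3 = 7.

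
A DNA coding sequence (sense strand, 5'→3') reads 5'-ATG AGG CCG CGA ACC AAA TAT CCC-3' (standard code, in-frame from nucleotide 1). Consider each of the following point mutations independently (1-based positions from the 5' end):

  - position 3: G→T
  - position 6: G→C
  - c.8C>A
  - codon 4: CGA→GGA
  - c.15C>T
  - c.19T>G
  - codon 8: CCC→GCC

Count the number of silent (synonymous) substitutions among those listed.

1

Codon 1: ATG (Met) → ATT (Ile) — missense.
Codon 2: AGG (Arg) → AGC (Ser) — missense.
Codon 3: CCG (Pro) → CAG (Gln) — missense.
Codon 4: CGA (Arg) → GGA (Gly) — missense.
Codon 5: ACC (Thr) → ACT (Thr) — synonymous.
Codon 7: TAT (Tyr) → GAT (Asp) — missense.
Codon 8: CCC (Pro) → GCC (Ala) — missense.
Synonymous: 1 of 7.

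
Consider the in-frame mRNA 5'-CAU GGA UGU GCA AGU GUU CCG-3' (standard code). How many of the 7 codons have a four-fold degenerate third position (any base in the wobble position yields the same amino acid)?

Codon 1 CAU (His): third position 2-fold.
Codon 2 GGA (Gly): third position 4-fold.
Codon 3 UGU (Cys): third position 2-fold.
Codon 4 GCA (Ala): third position 4-fold.
Codon 5 AGU (Ser): third position 2-fold.
Codon 6 GUU (Val): third position 4-fold.
Codon 7 CCG (Pro): third position 4-fold.
Four-fold degenerate third positions: 4.

4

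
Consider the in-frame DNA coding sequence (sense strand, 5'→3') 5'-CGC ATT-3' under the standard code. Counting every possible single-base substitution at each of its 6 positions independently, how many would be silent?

Codon 1 (CGC, Arg): 3 synonymous substitutions.
Codon 2 (ATT, Ile): 2 synonymous substitutions.
Total: 3 + 2 = 5.

5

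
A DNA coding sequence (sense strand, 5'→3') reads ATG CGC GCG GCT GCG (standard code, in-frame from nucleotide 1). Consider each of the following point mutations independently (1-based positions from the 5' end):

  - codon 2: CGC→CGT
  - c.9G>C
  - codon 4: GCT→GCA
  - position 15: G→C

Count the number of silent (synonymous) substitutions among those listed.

Codon 2: CGC (Arg) → CGT (Arg) — synonymous.
Codon 3: GCG (Ala) → GCC (Ala) — synonymous.
Codon 4: GCT (Ala) → GCA (Ala) — synonymous.
Codon 5: GCG (Ala) → GCC (Ala) — synonymous.
Synonymous: 4 of 4.

4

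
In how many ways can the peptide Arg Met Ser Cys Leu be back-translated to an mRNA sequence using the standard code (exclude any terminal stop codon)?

432

Arg: 6 codons.
Met: 1 codon.
Ser: 6 codons.
Cys: 2 codons.
Leu: 6 codons.
6 × 1 × 6 × 2 × 6 = 432.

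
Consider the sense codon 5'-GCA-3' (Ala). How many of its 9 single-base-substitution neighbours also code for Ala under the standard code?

Position 1: none → 0 synonymous.
Position 2: none → 0 synonymous.
Position 3: GCU, GCC, GCG → 3 synonymous.
Total: 0 + 0 + 3 = 3.

3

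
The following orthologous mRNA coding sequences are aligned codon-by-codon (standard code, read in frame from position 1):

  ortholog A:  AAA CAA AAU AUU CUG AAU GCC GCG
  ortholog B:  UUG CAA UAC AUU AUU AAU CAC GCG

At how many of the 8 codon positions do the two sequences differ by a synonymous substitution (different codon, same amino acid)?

Codon 1: AAA Lys / UUG Leu — nonsynonymous.
Codon 2: CAA Gln / CAA Gln — identical.
Codon 3: AAU Asn / UAC Tyr — nonsynonymous.
Codon 4: AUU Ile / AUU Ile — identical.
Codon 5: CUG Leu / AUU Ile — nonsynonymous.
Codon 6: AAU Asn / AAU Asn — identical.
Codon 7: GCC Ala / CAC His — nonsynonymous.
Codon 8: GCG Ala / GCG Ala — identical.
Synonymous differences: 0.

0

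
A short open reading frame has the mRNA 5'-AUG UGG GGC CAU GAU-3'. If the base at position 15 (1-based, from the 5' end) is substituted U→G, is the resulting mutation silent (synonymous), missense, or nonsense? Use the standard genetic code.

Position 15 falls in codon 5: GAU → Asp.
After the substitution the codon is GAG → Glu.
Asp ≠ Glu, so this is a missense mutation.

missense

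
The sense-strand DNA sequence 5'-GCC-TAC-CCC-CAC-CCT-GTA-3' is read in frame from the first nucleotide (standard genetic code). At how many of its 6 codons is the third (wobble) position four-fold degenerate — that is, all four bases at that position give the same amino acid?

4

Codon 1 GCC (Ala): third position 4-fold.
Codon 2 TAC (Tyr): third position 2-fold.
Codon 3 CCC (Pro): third position 4-fold.
Codon 4 CAC (His): third position 2-fold.
Codon 5 CCT (Pro): third position 4-fold.
Codon 6 GTA (Val): third position 4-fold.
Four-fold degenerate third positions: 4.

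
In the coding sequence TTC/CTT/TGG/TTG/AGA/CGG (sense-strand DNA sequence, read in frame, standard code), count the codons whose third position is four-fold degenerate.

Codon 1 TTC (Phe): third position 2-fold.
Codon 2 CTT (Leu): third position 4-fold.
Codon 3 TGG (Trp): third position 1-fold.
Codon 4 TTG (Leu): third position 2-fold.
Codon 5 AGA (Arg): third position 2-fold.
Codon 6 CGG (Arg): third position 4-fold.
Four-fold degenerate third positions: 2.

2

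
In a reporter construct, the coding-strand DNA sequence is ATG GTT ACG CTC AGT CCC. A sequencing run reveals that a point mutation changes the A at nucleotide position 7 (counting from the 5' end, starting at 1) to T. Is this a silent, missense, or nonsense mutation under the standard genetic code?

Position 7 falls in codon 3: ACG → Thr.
After the substitution the codon is TCG → Ser.
Thr ≠ Ser, so this is a missense mutation.

missense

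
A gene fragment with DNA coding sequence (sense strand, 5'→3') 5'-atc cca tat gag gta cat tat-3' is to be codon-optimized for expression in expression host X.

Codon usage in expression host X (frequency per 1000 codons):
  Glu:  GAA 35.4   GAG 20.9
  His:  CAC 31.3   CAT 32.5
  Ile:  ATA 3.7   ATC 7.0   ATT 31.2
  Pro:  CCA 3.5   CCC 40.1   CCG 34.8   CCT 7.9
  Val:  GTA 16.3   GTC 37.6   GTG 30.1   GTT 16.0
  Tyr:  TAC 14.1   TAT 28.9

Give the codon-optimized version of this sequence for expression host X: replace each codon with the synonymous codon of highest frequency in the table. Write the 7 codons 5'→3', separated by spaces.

ATT CCC TAT GAA GTC CAT TAT

Codon 1 (Ile): best is ATT at 31.2.
Codon 2 (Pro): best is CCC at 40.1.
Codon 3 (Tyr): best is TAT at 28.9.
Codon 4 (Glu): best is GAA at 35.4.
Codon 5 (Val): best is GTC at 37.6.
Codon 6 (His): best is CAT at 32.5.
Codon 7 (Tyr): best is TAT at 28.9.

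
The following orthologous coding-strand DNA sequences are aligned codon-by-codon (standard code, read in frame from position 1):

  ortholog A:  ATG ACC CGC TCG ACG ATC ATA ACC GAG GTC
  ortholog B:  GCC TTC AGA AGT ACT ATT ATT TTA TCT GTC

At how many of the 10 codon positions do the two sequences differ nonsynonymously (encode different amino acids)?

4

Codon 1: ATG Met / GCC Ala — nonsynonymous.
Codon 2: ACC Thr / TTC Phe — nonsynonymous.
Codon 3: CGC Arg / AGA Arg — synonymous.
Codon 4: TCG Ser / AGT Ser — synonymous.
Codon 5: ACG Thr / ACT Thr — synonymous.
Codon 6: ATC Ile / ATT Ile — synonymous.
Codon 7: ATA Ile / ATT Ile — synonymous.
Codon 8: ACC Thr / TTA Leu — nonsynonymous.
Codon 9: GAG Glu / TCT Ser — nonsynonymous.
Codon 10: GTC Val / GTC Val — identical.
Nonsynonymous differences: 4.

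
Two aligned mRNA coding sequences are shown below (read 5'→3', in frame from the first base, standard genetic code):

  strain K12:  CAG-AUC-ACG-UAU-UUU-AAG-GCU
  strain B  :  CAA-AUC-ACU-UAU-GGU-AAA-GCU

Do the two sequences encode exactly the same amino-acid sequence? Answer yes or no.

no

Codon 1: CAG Gln / CAA Gln — synonymous.
Codon 2: AUC Ile / AUC Ile — identical.
Codon 3: ACG Thr / ACU Thr — synonymous.
Codon 4: UAU Tyr / UAU Tyr — identical.
Codon 5: UUU Phe / GGU Gly — nonsynonymous.
Codon 6: AAG Lys / AAA Lys — synonymous.
Codon 7: GCU Ala / GCU Ala — identical.
Nonsynonymous differences: 1 → different protein.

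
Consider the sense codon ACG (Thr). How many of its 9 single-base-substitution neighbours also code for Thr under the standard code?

Position 1: none → 0 synonymous.
Position 2: none → 0 synonymous.
Position 3: ACU, ACC, ACA → 3 synonymous.
Total: 0 + 0 + 3 = 3.

3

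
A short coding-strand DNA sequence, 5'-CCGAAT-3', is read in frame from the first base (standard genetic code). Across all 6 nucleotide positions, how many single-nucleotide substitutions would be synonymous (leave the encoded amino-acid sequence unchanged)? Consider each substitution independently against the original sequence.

Codon 1 (CCG, Pro): 3 synonymous substitutions.
Codon 2 (AAT, Asn): 1 synonymous substitution.
Total: 3 + 1 = 4.

4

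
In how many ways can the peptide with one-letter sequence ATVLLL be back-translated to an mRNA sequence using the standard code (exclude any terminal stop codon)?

Ala: 4 codons.
Thr: 4 codons.
Val: 4 codons.
Leu: 6 codons.
Leu: 6 codons.
Leu: 6 codons.
4 × 4 × 4 × 6 × 6 × 6 = 13824.

13824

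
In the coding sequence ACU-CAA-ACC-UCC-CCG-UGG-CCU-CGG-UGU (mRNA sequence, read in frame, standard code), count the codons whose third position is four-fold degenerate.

Codon 1 ACU (Thr): third position 4-fold.
Codon 2 CAA (Gln): third position 2-fold.
Codon 3 ACC (Thr): third position 4-fold.
Codon 4 UCC (Ser): third position 4-fold.
Codon 5 CCG (Pro): third position 4-fold.
Codon 6 UGG (Trp): third position 1-fold.
Codon 7 CCU (Pro): third position 4-fold.
Codon 8 CGG (Arg): third position 4-fold.
Codon 9 UGU (Cys): third position 2-fold.
Four-fold degenerate third positions: 6.

6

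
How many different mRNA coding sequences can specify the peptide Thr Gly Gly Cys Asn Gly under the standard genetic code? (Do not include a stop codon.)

1024

Thr: 4 codons.
Gly: 4 codons.
Gly: 4 codons.
Cys: 2 codons.
Asn: 2 codons.
Gly: 4 codons.
4 × 4 × 4 × 2 × 2 × 4 = 1024.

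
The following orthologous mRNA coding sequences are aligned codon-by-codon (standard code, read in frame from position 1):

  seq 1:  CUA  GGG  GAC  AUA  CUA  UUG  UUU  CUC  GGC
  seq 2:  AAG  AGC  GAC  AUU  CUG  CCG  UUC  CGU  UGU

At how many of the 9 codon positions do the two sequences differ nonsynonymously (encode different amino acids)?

5

Codon 1: CUA Leu / AAG Lys — nonsynonymous.
Codon 2: GGG Gly / AGC Ser — nonsynonymous.
Codon 3: GAC Asp / GAC Asp — identical.
Codon 4: AUA Ile / AUU Ile — synonymous.
Codon 5: CUA Leu / CUG Leu — synonymous.
Codon 6: UUG Leu / CCG Pro — nonsynonymous.
Codon 7: UUU Phe / UUC Phe — synonymous.
Codon 8: CUC Leu / CGU Arg — nonsynonymous.
Codon 9: GGC Gly / UGU Cys — nonsynonymous.
Nonsynonymous differences: 5.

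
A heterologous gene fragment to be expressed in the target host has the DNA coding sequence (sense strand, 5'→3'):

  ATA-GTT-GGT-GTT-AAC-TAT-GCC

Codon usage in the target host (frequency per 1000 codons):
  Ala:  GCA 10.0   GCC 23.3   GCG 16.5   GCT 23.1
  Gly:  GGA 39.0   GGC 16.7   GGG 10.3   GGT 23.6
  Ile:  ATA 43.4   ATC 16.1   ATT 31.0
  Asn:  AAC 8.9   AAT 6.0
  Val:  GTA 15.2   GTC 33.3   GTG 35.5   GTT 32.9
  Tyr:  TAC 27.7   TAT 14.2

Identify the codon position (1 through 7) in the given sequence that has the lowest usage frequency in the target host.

Codon 1 ATA (Ile): 43.4 per 1000.
Codon 2 GTT (Val): 32.9 per 1000.
Codon 3 GGT (Gly): 23.6 per 1000.
Codon 4 GTT (Val): 32.9 per 1000.
Codon 5 AAC (Asn): 8.9 per 1000.
Codon 6 TAT (Tyr): 14.2 per 1000.
Codon 7 GCC (Ala): 23.3 per 1000.
Lowest frequency is 8.9 at codon 5.

5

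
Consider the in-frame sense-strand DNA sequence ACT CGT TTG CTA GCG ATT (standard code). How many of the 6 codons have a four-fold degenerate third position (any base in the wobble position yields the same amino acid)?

4

Codon 1 ACT (Thr): third position 4-fold.
Codon 2 CGT (Arg): third position 4-fold.
Codon 3 TTG (Leu): third position 2-fold.
Codon 4 CTA (Leu): third position 4-fold.
Codon 5 GCG (Ala): third position 4-fold.
Codon 6 ATT (Ile): third position 3-fold.
Four-fold degenerate third positions: 4.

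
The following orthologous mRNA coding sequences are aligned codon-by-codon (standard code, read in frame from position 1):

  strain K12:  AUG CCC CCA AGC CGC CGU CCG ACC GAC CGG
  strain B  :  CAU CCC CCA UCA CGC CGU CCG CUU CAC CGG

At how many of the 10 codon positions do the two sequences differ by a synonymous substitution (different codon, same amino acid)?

Codon 1: AUG Met / CAU His — nonsynonymous.
Codon 2: CCC Pro / CCC Pro — identical.
Codon 3: CCA Pro / CCA Pro — identical.
Codon 4: AGC Ser / UCA Ser — synonymous.
Codon 5: CGC Arg / CGC Arg — identical.
Codon 6: CGU Arg / CGU Arg — identical.
Codon 7: CCG Pro / CCG Pro — identical.
Codon 8: ACC Thr / CUU Leu — nonsynonymous.
Codon 9: GAC Asp / CAC His — nonsynonymous.
Codon 10: CGG Arg / CGG Arg — identical.
Synonymous differences: 1.

1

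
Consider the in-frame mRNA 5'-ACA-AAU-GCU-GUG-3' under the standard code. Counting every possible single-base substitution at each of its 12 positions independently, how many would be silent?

Codon 1 (ACA, Thr): 3 synonymous substitutions.
Codon 2 (AAU, Asn): 1 synonymous substitution.
Codon 3 (GCU, Ala): 3 synonymous substitutions.
Codon 4 (GUG, Val): 3 synonymous substitutions.
Total: 3 + 1 + 3 + 3 = 10.

10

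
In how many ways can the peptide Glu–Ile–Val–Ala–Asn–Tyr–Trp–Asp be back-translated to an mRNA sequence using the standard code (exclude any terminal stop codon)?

768

Glu: 2 codons.
Ile: 3 codons.
Val: 4 codons.
Ala: 4 codons.
Asn: 2 codons.
Tyr: 2 codons.
Trp: 1 codon.
Asp: 2 codons.
2 × 3 × 4 × 4 × 2 × 2 × 1 × 2 = 768.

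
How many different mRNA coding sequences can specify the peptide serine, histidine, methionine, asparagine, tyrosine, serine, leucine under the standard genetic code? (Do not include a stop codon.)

1728

Ser: 6 codons.
His: 2 codons.
Met: 1 codon.
Asn: 2 codons.
Tyr: 2 codons.
Ser: 6 codons.
Leu: 6 codons.
6 × 2 × 1 × 2 × 2 × 6 × 6 = 1728.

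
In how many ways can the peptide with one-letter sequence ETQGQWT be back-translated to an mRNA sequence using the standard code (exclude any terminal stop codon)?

512

Glu: 2 codons.
Thr: 4 codons.
Gln: 2 codons.
Gly: 4 codons.
Gln: 2 codons.
Trp: 1 codon.
Thr: 4 codons.
2 × 4 × 2 × 4 × 2 × 1 × 4 = 512.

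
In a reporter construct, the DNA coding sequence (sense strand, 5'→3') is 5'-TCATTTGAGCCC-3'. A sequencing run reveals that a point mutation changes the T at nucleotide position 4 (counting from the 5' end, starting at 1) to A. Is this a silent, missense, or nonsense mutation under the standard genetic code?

missense

Position 4 falls in codon 2: TTT → Phe.
After the substitution the codon is ATT → Ile.
Phe ≠ Ile, so this is a missense mutation.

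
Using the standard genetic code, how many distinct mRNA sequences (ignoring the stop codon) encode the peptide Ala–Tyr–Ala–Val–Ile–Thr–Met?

Ala: 4 codons.
Tyr: 2 codons.
Ala: 4 codons.
Val: 4 codons.
Ile: 3 codons.
Thr: 4 codons.
Met: 1 codon.
4 × 2 × 4 × 4 × 3 × 4 × 1 = 1536.

1536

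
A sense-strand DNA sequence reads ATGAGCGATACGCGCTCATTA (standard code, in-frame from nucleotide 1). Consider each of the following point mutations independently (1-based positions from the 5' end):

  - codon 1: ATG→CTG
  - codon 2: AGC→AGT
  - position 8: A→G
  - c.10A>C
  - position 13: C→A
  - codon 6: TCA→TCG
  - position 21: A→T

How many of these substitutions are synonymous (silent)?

Codon 1: ATG (Met) → CTG (Leu) — missense.
Codon 2: AGC (Ser) → AGT (Ser) — synonymous.
Codon 3: GAT (Asp) → GGT (Gly) — missense.
Codon 4: ACG (Thr) → CCG (Pro) — missense.
Codon 5: CGC (Arg) → AGC (Ser) — missense.
Codon 6: TCA (Ser) → TCG (Ser) — synonymous.
Codon 7: TTA (Leu) → TTT (Phe) — missense.
Synonymous: 2 of 7.

2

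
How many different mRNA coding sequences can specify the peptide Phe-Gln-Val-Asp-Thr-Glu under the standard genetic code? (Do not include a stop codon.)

Phe: 2 codons.
Gln: 2 codons.
Val: 4 codons.
Asp: 2 codons.
Thr: 4 codons.
Glu: 2 codons.
2 × 2 × 4 × 2 × 4 × 2 = 256.

256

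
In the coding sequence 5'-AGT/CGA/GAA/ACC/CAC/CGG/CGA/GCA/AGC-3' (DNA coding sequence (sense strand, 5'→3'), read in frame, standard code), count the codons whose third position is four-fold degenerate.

5

Codon 1 AGT (Ser): third position 2-fold.
Codon 2 CGA (Arg): third position 4-fold.
Codon 3 GAA (Glu): third position 2-fold.
Codon 4 ACC (Thr): third position 4-fold.
Codon 5 CAC (His): third position 2-fold.
Codon 6 CGG (Arg): third position 4-fold.
Codon 7 CGA (Arg): third position 4-fold.
Codon 8 GCA (Ala): third position 4-fold.
Codon 9 AGC (Ser): third position 2-fold.
Four-fold degenerate third positions: 5.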